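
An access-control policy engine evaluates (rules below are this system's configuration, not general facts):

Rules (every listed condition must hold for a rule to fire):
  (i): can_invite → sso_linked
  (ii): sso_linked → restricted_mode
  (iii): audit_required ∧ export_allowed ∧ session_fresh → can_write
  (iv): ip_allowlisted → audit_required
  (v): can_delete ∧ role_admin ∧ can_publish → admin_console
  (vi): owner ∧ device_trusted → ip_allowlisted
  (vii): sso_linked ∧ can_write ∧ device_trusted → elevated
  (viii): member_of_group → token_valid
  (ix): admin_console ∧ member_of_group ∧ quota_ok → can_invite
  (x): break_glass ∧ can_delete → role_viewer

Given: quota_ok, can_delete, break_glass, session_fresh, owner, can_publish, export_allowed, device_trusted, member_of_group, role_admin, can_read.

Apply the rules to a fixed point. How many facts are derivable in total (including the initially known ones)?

21

Round 1 fires (v), (vi), (viii), (x), giving admin_console, ip_allowlisted, token_valid, role_viewer.
Round 2 fires (iv), (ix), giving audit_required, can_invite.
Round 3 fires (i), (iii), giving sso_linked, can_write.
Round 4 fires (ii), (vii), giving restricted_mode, elevated.
Closure: {admin_console, audit_required, break_glass, can_delete, can_invite, can_publish, can_read, can_write, device_trusted, elevated, export_allowed, ip_allowlisted, member_of_group, owner, quota_ok, restricted_mode, role_admin, role_viewer, session_fresh, sso_linked, token_valid} — 21 facts.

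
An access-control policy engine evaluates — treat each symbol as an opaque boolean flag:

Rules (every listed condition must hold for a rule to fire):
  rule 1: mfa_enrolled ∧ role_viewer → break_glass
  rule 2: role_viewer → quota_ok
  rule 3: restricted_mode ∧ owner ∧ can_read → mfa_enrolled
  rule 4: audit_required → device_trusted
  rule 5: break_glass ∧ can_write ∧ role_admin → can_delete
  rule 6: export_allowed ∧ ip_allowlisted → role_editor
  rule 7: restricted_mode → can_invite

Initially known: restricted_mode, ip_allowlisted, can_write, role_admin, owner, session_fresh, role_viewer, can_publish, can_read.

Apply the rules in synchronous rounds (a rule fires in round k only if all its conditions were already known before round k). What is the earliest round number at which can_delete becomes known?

Round 1: rule 2 [role_viewer → quota_ok]; rule 3 [restricted_mode ∧ owner ∧ can_read → mfa_enrolled]; rule 7 [restricted_mode → can_invite]. Adds quota_ok, mfa_enrolled, can_invite.
Round 2: rule 1 [mfa_enrolled ∧ role_viewer → break_glass]. Adds break_glass.
Round 3: rule 5 [break_glass ∧ can_write ∧ role_admin → can_delete]. Adds can_delete.
can_delete first appears in round 3.

3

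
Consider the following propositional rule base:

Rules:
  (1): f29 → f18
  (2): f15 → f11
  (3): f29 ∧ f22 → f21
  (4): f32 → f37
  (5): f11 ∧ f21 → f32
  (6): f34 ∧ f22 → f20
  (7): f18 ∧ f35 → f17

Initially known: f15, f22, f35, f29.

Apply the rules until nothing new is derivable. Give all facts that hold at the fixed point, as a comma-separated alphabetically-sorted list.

Round 1: (1) [f29 → f18]; (2) [f15 → f11]; (3) [f29 ∧ f22 → f21]. New: f18, f11, f21.
Round 2: (5) [f11 ∧ f21 → f32]; (7) [f18 ∧ f35 → f17]. New: f32, f17.
Round 3: (4) [f32 → f37]. New: f37.

f11, f15, f17, f18, f21, f22, f29, f32, f35, f37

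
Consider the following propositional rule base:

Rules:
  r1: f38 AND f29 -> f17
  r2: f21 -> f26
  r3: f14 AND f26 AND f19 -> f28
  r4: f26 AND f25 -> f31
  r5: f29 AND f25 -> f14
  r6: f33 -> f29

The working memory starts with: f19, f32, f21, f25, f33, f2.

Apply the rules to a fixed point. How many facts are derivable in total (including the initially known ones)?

11

Round 1 fires r2, r6, giving f26, f29.
Round 2 fires r4, r5, giving f31, f14.
Round 3 fires r3, giving f28.
Closure: {f14, f19, f2, f21, f25, f26, f28, f29, f31, f32, f33} — 11 facts.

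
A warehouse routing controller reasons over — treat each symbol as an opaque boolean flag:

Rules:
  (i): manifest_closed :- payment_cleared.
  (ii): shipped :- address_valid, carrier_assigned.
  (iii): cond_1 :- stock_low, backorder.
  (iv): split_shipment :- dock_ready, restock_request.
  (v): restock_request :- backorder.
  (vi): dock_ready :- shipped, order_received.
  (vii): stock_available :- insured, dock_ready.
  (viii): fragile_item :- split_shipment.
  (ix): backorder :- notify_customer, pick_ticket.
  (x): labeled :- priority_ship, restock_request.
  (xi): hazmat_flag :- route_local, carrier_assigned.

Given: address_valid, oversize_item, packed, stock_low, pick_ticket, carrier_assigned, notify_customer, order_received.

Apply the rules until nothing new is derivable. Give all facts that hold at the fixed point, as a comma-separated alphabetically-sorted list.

address_valid, backorder, carrier_assigned, cond_1, dock_ready, fragile_item, notify_customer, order_received, oversize_item, packed, pick_ticket, restock_request, shipped, split_shipment, stock_low

Round 1: (ii) [shipped :- address_valid, carrier_assigned.]; (ix) [backorder :- notify_customer, pick_ticket.]. New: shipped, backorder.
Round 2: (iii) [cond_1 :- stock_low, backorder.]; (v) [restock_request :- backorder.]; (vi) [dock_ready :- shipped, order_received.]. New: cond_1, restock_request, dock_ready.
Round 3: (iv) [split_shipment :- dock_ready, restock_request.]. New: split_shipment.
Round 4: (viii) [fragile_item :- split_shipment.]. New: fragile_item.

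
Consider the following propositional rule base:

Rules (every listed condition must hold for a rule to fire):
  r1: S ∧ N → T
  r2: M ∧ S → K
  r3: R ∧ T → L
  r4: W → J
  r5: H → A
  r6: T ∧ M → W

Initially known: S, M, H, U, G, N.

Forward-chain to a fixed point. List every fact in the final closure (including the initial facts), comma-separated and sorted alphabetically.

Round 1: r1 [S ∧ N → T]; r2 [M ∧ S → K]; r5 [H → A]. New: T, K, A.
Round 2: r6 [T ∧ M → W]. New: W.
Round 3: r4 [W → J]. New: J.

A, G, H, J, K, M, N, S, T, U, W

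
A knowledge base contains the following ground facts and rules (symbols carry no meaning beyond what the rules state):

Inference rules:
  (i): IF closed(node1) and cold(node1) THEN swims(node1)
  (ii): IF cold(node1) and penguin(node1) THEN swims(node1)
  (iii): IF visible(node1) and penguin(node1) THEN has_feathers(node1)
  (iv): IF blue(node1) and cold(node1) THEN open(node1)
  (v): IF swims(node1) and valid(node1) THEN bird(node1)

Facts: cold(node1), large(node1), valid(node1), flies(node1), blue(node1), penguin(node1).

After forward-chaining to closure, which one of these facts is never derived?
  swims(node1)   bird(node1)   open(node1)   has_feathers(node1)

has_feathers(node1)

Round 1: (ii) [IF cold(node1) and penguin(node1) THEN swims(node1)]; (iv) [IF blue(node1) and cold(node1) THEN open(node1)]. Adds swims(node1), open(node1).
Round 2: (v) [IF swims(node1) and valid(node1) THEN bird(node1)]. Adds bird(node1).
Derived: swims(node1) (round 1), bird(node1) (round 2), open(node1) (round 1). has_feathers(node1) never appears in any round.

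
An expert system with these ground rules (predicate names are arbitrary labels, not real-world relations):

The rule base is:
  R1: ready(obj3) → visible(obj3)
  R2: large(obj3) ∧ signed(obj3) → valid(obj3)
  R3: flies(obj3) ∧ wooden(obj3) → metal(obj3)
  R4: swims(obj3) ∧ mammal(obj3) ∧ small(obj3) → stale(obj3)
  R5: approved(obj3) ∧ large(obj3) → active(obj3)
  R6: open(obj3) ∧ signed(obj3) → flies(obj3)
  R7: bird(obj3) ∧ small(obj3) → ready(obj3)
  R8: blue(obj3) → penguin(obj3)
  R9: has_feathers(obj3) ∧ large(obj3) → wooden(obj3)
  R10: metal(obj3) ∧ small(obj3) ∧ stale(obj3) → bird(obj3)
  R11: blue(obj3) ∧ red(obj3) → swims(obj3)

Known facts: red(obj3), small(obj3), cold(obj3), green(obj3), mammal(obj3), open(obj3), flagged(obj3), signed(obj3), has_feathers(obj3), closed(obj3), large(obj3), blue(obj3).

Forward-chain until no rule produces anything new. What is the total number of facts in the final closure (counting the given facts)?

22

Round 1: R2 [large(obj3) ∧ signed(obj3) → valid(obj3)]; R6 [open(obj3) ∧ signed(obj3) → flies(obj3)]; R8 [blue(obj3) → penguin(obj3)]; R9 [has_feathers(obj3) ∧ large(obj3) → wooden(obj3)]; R11 [blue(obj3) ∧ red(obj3) → swims(obj3)]. New: valid(obj3), flies(obj3), penguin(obj3), wooden(obj3), swims(obj3).
Round 2: R3 [flies(obj3) ∧ wooden(obj3) → metal(obj3)]; R4 [swims(obj3) ∧ mammal(obj3) ∧ small(obj3) → stale(obj3)]. New: metal(obj3), stale(obj3).
Round 3: R10 [metal(obj3) ∧ small(obj3) ∧ stale(obj3) → bird(obj3)]. New: bird(obj3).
Round 4: R7 [bird(obj3) ∧ small(obj3) → ready(obj3)]. New: ready(obj3).
Round 5: R1 [ready(obj3) → visible(obj3)]. New: visible(obj3).
Closure: {bird(obj3), blue(obj3), closed(obj3), cold(obj3), flagged(obj3), flies(obj3), green(obj3), has_feathers(obj3), large(obj3), mammal(obj3), metal(obj3), open(obj3), penguin(obj3), ready(obj3), red(obj3), signed(obj3), small(obj3), stale(obj3), swims(obj3), valid(obj3), visible(obj3), wooden(obj3)} — 22 facts.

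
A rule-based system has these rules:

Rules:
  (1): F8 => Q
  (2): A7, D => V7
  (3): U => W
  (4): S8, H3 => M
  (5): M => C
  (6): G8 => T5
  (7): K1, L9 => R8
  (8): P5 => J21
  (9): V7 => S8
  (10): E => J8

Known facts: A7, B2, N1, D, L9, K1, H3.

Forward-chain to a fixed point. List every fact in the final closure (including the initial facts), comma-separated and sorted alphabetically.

A7, B2, C, D, H3, K1, L9, M, N1, R8, S8, V7

Round 1: (2) [A7, D => V7]; (7) [K1, L9 => R8]. New: V7, R8.
Round 2: (9) [V7 => S8]. New: S8.
Round 3: (4) [S8, H3 => M]. New: M.
Round 4: (5) [M => C]. New: C.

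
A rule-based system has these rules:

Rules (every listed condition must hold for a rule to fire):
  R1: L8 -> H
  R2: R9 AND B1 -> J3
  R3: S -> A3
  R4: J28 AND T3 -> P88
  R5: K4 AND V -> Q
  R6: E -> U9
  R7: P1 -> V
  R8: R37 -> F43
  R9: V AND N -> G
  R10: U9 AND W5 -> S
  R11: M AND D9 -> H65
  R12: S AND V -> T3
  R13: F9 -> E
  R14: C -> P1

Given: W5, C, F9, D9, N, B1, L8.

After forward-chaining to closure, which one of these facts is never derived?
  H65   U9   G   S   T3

[1] R1 [L8 -> H]; R13 [F9 -> E]; R14 [C -> P1]. ⇒ new: H, E, P1.
[2] R6 [E -> U9]; R7 [P1 -> V]. ⇒ new: U9, V.
[3] R9 [V AND N -> G]; R10 [U9 AND W5 -> S]. ⇒ new: G, S.
[4] R3 [S -> A3]; R12 [S AND V -> T3]. ⇒ new: A3, T3.
Derived: U9 (round 2), T3 (round 4), G (round 3), S (round 3). H65 never appears in any round.

H65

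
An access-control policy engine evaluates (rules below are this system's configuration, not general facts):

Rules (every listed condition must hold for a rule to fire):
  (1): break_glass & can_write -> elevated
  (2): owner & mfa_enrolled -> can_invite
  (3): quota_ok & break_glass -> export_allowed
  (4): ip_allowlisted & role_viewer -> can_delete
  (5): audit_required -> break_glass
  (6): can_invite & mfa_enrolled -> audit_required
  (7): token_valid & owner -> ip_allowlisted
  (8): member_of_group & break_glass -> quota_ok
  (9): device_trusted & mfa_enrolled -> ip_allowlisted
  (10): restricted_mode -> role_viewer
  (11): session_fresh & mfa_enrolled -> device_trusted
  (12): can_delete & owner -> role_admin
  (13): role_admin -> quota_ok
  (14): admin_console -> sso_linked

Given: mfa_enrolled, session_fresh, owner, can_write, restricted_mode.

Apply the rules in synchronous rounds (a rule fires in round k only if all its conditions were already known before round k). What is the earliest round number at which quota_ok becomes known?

Round 1 — (2), (10), (11), derive can_invite, role_viewer, device_trusted.
Round 2 — (6), (9), derive audit_required, ip_allowlisted.
Round 3 — (4), (5), derive can_delete, break_glass.
Round 4 — (1), (12), derive elevated, role_admin.
Round 5 — (13), derive quota_ok.
quota_ok first appears in round 5.

5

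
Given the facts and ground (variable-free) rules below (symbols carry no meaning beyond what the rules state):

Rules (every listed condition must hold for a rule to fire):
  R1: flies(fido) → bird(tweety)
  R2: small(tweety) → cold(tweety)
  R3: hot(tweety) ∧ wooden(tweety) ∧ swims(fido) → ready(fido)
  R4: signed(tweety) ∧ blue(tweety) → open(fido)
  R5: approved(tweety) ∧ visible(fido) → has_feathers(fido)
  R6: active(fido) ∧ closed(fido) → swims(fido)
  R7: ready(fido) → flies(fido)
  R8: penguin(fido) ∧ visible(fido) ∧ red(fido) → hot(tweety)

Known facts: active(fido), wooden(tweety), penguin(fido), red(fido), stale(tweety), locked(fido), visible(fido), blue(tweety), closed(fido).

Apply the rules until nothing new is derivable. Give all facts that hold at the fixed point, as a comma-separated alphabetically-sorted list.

active(fido), bird(tweety), blue(tweety), closed(fido), flies(fido), hot(tweety), locked(fido), penguin(fido), ready(fido), red(fido), stale(tweety), swims(fido), visible(fido), wooden(tweety)

Round 1 fires R6, R8, giving swims(fido), hot(tweety).
Round 2 fires R3, giving ready(fido).
Round 3 fires R7, giving flies(fido).
Round 4 fires R1, giving bird(tweety).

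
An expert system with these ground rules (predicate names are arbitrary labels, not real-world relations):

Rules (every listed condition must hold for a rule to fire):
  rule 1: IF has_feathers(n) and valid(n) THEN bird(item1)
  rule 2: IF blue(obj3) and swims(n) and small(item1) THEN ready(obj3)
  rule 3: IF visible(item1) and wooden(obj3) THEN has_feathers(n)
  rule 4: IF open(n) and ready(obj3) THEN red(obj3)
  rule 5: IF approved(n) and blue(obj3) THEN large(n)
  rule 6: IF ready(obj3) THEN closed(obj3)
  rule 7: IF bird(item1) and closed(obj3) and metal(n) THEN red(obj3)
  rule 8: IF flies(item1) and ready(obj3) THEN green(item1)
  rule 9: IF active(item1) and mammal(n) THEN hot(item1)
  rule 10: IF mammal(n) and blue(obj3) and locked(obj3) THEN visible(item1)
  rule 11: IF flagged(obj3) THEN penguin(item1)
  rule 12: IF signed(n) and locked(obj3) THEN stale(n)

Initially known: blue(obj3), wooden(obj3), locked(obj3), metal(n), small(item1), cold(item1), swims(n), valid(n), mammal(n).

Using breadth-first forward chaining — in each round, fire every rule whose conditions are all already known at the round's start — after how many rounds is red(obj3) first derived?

Round 1: rule 2 [IF blue(obj3) and swims(n) and small(item1) THEN ready(obj3)]; rule 10 [IF mammal(n) and blue(obj3) and locked(obj3) THEN visible(item1)]. New: ready(obj3), visible(item1).
Round 2: rule 3 [IF visible(item1) and wooden(obj3) THEN has_feathers(n)]; rule 6 [IF ready(obj3) THEN closed(obj3)]. New: has_feathers(n), closed(obj3).
Round 3: rule 1 [IF has_feathers(n) and valid(n) THEN bird(item1)]. New: bird(item1).
Round 4: rule 7 [IF bird(item1) and closed(obj3) and metal(n) THEN red(obj3)]. New: red(obj3).
red(obj3) first appears in round 4.

4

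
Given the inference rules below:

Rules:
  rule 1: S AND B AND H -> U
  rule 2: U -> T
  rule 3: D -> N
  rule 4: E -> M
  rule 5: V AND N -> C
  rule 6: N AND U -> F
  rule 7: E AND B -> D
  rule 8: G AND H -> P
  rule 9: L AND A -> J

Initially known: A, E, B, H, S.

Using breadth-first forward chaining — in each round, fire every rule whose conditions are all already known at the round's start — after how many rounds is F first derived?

Round 1 — rule 1, rule 4, rule 7, derive U, M, D.
Round 2 — rule 2, rule 3, derive T, N.
Round 3 — rule 6, derive F.
F first appears in round 3.

3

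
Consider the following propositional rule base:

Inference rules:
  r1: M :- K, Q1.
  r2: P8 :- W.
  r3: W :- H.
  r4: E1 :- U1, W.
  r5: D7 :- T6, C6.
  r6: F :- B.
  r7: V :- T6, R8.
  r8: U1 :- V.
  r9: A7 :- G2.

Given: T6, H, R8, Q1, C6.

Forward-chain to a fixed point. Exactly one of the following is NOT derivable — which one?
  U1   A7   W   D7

A7

[1] r3 [W :- H.]; r5 [D7 :- T6, C6.]; r7 [V :- T6, R8.]. ⇒ new: W, D7, V.
[2] r2 [P8 :- W.]; r8 [U1 :- V.]. ⇒ new: P8, U1.
[3] r4 [E1 :- U1, W.]. ⇒ new: E1.
Derived: W (round 1), U1 (round 2), D7 (round 1). A7 never appears in any round.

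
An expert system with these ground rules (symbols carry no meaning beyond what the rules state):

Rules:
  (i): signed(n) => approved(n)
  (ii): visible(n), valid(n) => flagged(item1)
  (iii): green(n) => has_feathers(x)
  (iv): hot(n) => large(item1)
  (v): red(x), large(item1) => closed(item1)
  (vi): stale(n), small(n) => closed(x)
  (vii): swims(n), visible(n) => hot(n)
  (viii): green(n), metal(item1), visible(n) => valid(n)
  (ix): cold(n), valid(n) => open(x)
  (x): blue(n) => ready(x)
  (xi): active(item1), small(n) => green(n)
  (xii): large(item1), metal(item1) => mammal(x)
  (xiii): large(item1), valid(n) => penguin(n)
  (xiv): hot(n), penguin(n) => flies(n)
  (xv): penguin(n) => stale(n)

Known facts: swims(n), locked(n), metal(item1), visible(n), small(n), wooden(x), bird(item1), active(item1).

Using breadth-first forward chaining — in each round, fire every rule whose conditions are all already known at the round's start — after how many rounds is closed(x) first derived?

5

Round 1: (vii) [swims(n), visible(n) => hot(n)]; (xi) [active(item1), small(n) => green(n)]. New: hot(n), green(n).
Round 2: (iii) [green(n) => has_feathers(x)]; (iv) [hot(n) => large(item1)]; (viii) [green(n), metal(item1), visible(n) => valid(n)]. New: has_feathers(x), large(item1), valid(n).
Round 3: (ii) [visible(n), valid(n) => flagged(item1)]; (xii) [large(item1), metal(item1) => mammal(x)]; (xiii) [large(item1), valid(n) => penguin(n)]. New: flagged(item1), mammal(x), penguin(n).
Round 4: (xiv) [hot(n), penguin(n) => flies(n)]; (xv) [penguin(n) => stale(n)]. New: flies(n), stale(n).
Round 5: (vi) [stale(n), small(n) => closed(x)]. New: closed(x).
closed(x) first appears in round 5.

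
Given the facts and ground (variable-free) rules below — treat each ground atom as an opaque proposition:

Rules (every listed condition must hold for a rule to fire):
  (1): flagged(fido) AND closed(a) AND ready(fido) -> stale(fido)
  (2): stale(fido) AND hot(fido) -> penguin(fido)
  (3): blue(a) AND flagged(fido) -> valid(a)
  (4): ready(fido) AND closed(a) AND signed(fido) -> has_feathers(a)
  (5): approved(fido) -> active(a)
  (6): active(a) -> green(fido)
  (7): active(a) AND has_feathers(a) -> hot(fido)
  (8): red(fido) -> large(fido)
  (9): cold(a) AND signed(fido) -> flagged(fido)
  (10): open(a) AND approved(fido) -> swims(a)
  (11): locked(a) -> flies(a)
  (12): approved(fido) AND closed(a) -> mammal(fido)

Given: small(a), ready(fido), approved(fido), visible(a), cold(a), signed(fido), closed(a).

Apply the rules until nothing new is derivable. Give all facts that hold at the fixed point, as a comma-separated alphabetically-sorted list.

Round 1 — (4), (5), (9), (12), derive has_feathers(a), active(a), flagged(fido), mammal(fido).
Round 2 — (1), (6), (7), derive stale(fido), green(fido), hot(fido).
Round 3 — (2), derive penguin(fido).

active(a), approved(fido), closed(a), cold(a), flagged(fido), green(fido), has_feathers(a), hot(fido), mammal(fido), penguin(fido), ready(fido), signed(fido), small(a), stale(fido), visible(a)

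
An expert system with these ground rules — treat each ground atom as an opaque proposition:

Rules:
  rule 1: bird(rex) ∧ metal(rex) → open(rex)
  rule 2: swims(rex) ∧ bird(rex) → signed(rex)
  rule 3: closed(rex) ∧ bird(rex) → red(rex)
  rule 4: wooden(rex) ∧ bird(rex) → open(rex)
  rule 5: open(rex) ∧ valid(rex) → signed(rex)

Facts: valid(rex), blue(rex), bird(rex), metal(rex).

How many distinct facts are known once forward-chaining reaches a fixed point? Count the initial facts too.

Round 1 — rule 1, derive open(rex).
Round 2 — rule 5, derive signed(rex).
Closure: {bird(rex), blue(rex), metal(rex), open(rex), signed(rex), valid(rex)} — 6 facts.

6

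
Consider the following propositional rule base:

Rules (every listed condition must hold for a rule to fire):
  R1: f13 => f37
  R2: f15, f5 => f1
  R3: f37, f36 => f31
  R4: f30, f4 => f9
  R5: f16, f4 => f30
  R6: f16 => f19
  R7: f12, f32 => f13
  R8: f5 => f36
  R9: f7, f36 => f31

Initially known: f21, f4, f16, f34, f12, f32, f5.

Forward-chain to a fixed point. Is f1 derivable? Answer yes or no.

Round 1: R5 [f16, f4 => f30]; R6 [f16 => f19]; R7 [f12, f32 => f13]; R8 [f5 => f36]. Adds f30, f19, f13, f36.
Round 2: R1 [f13 => f37]; R4 [f30, f4 => f9]. Adds f37, f9.
Round 3: R3 [f37, f36 => f31]. Adds f31.
Fixed point reached. f1 is concluded only by R2; R2 needs f15 (never derived).

no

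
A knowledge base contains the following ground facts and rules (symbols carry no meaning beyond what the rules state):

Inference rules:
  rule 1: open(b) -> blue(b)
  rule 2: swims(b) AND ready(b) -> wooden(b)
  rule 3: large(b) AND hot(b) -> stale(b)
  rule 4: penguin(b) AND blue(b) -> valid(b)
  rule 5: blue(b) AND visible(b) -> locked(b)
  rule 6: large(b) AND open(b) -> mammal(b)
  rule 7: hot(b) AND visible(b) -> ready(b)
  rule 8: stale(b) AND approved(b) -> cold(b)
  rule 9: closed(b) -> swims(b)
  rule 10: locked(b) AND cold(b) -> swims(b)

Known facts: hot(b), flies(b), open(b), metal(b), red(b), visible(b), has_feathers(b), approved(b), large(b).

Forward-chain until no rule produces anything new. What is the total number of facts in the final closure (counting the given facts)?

Round 1: rule 1 [open(b) -> blue(b)]; rule 3 [large(b) AND hot(b) -> stale(b)]; rule 6 [large(b) AND open(b) -> mammal(b)]; rule 7 [hot(b) AND visible(b) -> ready(b)]. New: blue(b), stale(b), mammal(b), ready(b).
Round 2: rule 5 [blue(b) AND visible(b) -> locked(b)]; rule 8 [stale(b) AND approved(b) -> cold(b)]. New: locked(b), cold(b).
Round 3: rule 10 [locked(b) AND cold(b) -> swims(b)]. New: swims(b).
Round 4: rule 2 [swims(b) AND ready(b) -> wooden(b)]. New: wooden(b).
Closure: {approved(b), blue(b), cold(b), flies(b), has_feathers(b), hot(b), large(b), locked(b), mammal(b), metal(b), open(b), ready(b), red(b), stale(b), swims(b), visible(b), wooden(b)} — 17 facts.

17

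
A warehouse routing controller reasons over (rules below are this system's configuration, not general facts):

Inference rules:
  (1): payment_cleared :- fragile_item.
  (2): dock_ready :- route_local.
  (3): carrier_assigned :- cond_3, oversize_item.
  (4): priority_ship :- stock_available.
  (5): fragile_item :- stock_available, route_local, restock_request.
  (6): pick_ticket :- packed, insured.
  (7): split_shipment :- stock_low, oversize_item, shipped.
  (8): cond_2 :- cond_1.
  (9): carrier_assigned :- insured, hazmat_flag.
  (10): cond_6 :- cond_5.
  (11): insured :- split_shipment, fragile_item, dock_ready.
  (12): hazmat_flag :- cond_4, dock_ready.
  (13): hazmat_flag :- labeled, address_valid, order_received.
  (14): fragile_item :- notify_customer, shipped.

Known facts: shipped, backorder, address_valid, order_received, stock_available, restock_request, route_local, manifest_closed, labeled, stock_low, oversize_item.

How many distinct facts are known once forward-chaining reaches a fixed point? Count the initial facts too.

19

[1] (2) [dock_ready :- route_local.]; (4) [priority_ship :- stock_available.]; (5) [fragile_item :- stock_available, route_local, restock_request.]; (7) [split_shipment :- stock_low, oversize_item, shipped.]; (13) [hazmat_flag :- labeled, address_valid, order_received.]. ⇒ new: dock_ready, priority_ship, fragile_item, split_shipment, hazmat_flag.
[2] (1) [payment_cleared :- fragile_item.]; (11) [insured :- split_shipment, fragile_item, dock_ready.]. ⇒ new: payment_cleared, insured.
[3] (9) [carrier_assigned :- insured, hazmat_flag.]. ⇒ new: carrier_assigned.
Closure: {address_valid, backorder, carrier_assigned, dock_ready, fragile_item, hazmat_flag, insured, labeled, manifest_closed, order_received, oversize_item, payment_cleared, priority_ship, restock_request, route_local, shipped, split_shipment, stock_available, stock_low} — 19 facts.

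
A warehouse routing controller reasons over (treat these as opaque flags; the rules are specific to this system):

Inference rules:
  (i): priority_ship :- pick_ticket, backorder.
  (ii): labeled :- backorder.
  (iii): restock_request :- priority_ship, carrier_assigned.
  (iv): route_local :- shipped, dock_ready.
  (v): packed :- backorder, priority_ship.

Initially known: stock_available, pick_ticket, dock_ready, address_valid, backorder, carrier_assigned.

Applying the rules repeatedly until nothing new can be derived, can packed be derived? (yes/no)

yes

[1] (i) [priority_ship :- pick_ticket, backorder.]; (ii) [labeled :- backorder.]. ⇒ new: priority_ship, labeled.
[2] (iii) [restock_request :- priority_ship, carrier_assigned.]; (v) [packed :- backorder, priority_ship.]. ⇒ new: restock_request, packed.
packed appears in round 2, so it is derivable.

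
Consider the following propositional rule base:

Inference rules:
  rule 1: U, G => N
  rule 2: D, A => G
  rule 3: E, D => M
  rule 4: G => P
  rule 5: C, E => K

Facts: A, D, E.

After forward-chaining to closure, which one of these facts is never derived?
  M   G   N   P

Round 1 fires rule 2, rule 3, giving G, M.
Round 2 fires rule 4, giving P.
Derived: M (round 1), P (round 2), G (round 1). N never appears in any round.

N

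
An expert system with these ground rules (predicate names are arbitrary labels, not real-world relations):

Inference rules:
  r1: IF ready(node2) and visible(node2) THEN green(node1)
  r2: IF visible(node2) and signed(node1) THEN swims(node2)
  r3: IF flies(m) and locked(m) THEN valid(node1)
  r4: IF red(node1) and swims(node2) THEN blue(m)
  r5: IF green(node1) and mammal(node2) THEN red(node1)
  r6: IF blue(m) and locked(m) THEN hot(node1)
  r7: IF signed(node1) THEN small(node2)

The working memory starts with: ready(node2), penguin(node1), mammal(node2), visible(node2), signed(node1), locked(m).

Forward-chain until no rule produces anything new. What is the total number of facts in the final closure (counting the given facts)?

12

[1] r1 [IF ready(node2) and visible(node2) THEN green(node1)]; r2 [IF visible(node2) and signed(node1) THEN swims(node2)]; r7 [IF signed(node1) THEN small(node2)]. ⇒ new: green(node1), swims(node2), small(node2).
[2] r5 [IF green(node1) and mammal(node2) THEN red(node1)]. ⇒ new: red(node1).
[3] r4 [IF red(node1) and swims(node2) THEN blue(m)]. ⇒ new: blue(m).
[4] r6 [IF blue(m) and locked(m) THEN hot(node1)]. ⇒ new: hot(node1).
Closure: {blue(m), green(node1), hot(node1), locked(m), mammal(node2), penguin(node1), ready(node2), red(node1), signed(node1), small(node2), swims(node2), visible(node2)} — 12 facts.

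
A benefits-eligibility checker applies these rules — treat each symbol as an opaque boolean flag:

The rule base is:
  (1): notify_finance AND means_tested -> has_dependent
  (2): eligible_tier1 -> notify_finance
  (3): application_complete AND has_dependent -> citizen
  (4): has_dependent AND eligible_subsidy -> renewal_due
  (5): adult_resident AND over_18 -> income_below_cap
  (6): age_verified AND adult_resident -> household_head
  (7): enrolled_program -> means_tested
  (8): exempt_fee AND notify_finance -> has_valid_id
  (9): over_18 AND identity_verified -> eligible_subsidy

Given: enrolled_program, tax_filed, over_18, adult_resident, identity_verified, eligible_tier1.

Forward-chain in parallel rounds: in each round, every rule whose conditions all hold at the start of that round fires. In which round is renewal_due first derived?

3

Round 1: (2) [eligible_tier1 -> notify_finance]; (5) [adult_resident AND over_18 -> income_below_cap]; (7) [enrolled_program -> means_tested]; (9) [over_18 AND identity_verified -> eligible_subsidy]. New: notify_finance, income_below_cap, means_tested, eligible_subsidy.
Round 2: (1) [notify_finance AND means_tested -> has_dependent]. New: has_dependent.
Round 3: (4) [has_dependent AND eligible_subsidy -> renewal_due]. New: renewal_due.
renewal_due first appears in round 3.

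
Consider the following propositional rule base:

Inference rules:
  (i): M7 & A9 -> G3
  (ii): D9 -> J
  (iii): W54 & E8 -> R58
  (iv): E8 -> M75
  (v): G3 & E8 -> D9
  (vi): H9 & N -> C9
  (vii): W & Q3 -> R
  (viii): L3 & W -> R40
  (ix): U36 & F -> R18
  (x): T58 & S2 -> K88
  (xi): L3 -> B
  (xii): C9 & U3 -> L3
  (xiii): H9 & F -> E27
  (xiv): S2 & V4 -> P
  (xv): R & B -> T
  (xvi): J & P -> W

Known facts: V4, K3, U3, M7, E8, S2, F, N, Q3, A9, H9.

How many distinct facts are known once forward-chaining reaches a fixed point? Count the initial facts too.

Round 1 — (i), (iv), (vi), (xiii), (xiv), derive G3, M75, C9, E27, P.
Round 2 — (v), (xii), derive D9, L3.
Round 3 — (ii), (xi), derive J, B.
Round 4 — (xvi), derive W.
Round 5 — (vii), (viii), derive R, R40.
Round 6 — (xv), derive T.
Closure: {A9, B, C9, D9, E27, E8, F, G3, H9, J, K3, L3, M7, M75, N, P, Q3, R, R40, S2, T, U3, V4, W} — 24 facts.

24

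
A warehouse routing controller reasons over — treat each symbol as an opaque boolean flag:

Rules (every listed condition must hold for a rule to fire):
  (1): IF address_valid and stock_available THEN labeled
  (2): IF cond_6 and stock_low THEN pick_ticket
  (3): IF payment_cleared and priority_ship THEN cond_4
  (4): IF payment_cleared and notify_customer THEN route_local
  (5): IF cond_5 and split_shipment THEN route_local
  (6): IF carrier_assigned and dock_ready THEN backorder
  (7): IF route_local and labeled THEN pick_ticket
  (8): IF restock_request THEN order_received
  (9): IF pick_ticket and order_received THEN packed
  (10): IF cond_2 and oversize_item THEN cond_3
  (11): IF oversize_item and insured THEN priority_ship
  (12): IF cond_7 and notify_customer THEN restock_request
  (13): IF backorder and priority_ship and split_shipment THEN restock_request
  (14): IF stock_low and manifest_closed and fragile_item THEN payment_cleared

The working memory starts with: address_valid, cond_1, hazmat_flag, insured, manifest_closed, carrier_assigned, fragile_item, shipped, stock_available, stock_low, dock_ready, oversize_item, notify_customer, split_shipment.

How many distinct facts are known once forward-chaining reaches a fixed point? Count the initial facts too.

24

[1] (1) [IF address_valid and stock_available THEN labeled]; (6) [IF carrier_assigned and dock_ready THEN backorder]; (11) [IF oversize_item and insured THEN priority_ship]; (14) [IF stock_low and manifest_closed and fragile_item THEN payment_cleared]. ⇒ new: labeled, backorder, priority_ship, payment_cleared.
[2] (3) [IF payment_cleared and priority_ship THEN cond_4]; (4) [IF payment_cleared and notify_customer THEN route_local]; (13) [IF backorder and priority_ship and split_shipment THEN restock_request]. ⇒ new: cond_4, route_local, restock_request.
[3] (7) [IF route_local and labeled THEN pick_ticket]; (8) [IF restock_request THEN order_received]. ⇒ new: pick_ticket, order_received.
[4] (9) [IF pick_ticket and order_received THEN packed]. ⇒ new: packed.
Closure: {address_valid, backorder, carrier_assigned, cond_1, cond_4, dock_ready, fragile_item, hazmat_flag, insured, labeled, manifest_closed, notify_customer, order_received, oversize_item, packed, payment_cleared, pick_ticket, priority_ship, restock_request, route_local, shipped, split_shipment, stock_available, stock_low} — 24 facts.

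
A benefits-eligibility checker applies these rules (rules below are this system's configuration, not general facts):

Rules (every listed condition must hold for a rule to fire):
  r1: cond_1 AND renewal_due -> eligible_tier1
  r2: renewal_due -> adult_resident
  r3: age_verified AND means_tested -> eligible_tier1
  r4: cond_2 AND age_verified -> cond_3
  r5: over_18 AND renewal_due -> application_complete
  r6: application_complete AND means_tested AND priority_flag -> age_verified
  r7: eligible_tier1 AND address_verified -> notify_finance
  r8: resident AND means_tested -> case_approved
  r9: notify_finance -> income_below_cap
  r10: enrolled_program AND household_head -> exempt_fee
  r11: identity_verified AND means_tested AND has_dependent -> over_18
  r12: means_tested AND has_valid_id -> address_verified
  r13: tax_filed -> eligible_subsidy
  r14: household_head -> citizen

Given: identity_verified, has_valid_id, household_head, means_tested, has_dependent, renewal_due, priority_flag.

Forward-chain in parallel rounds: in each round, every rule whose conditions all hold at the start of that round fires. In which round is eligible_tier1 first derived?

4

[1] r2 [renewal_due -> adult_resident]; r11 [identity_verified AND means_tested AND has_dependent -> over_18]; r12 [means_tested AND has_valid_id -> address_verified]; r14 [household_head -> citizen]. ⇒ new: adult_resident, over_18, address_verified, citizen.
[2] r5 [over_18 AND renewal_due -> application_complete]. ⇒ new: application_complete.
[3] r6 [application_complete AND means_tested AND priority_flag -> age_verified]. ⇒ new: age_verified.
[4] r3 [age_verified AND means_tested -> eligible_tier1]. ⇒ new: eligible_tier1.
eligible_tier1 first appears in round 4.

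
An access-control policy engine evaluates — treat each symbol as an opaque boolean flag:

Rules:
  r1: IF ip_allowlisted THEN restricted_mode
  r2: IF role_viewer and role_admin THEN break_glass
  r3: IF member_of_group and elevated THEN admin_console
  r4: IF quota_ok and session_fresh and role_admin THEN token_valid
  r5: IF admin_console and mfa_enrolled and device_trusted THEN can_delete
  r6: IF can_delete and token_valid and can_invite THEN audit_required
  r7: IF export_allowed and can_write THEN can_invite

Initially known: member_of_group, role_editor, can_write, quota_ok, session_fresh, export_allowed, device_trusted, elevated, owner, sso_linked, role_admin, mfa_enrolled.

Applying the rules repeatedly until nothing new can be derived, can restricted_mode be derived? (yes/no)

Round 1 fires r3, r4, r7, giving admin_console, token_valid, can_invite.
Round 2 fires r5, giving can_delete.
Round 3 fires r6, giving audit_required.
Fixed point reached. restricted_mode is concluded only by r1; r1 needs ip_allowlisted (never derived).

no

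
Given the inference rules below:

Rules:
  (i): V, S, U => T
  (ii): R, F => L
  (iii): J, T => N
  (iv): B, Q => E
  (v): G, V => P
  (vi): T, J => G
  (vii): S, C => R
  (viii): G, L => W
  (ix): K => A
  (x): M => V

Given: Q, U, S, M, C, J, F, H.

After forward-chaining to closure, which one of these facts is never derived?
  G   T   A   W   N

A

Round 1 fires (vii), (x), giving R, V.
Round 2 fires (i), (ii), giving T, L.
Round 3 fires (iii), (vi), giving N, G.
Round 4 fires (v), (viii), giving P, W.
Derived: W (round 4), T (round 2), G (round 3), N (round 3). A never appears in any round.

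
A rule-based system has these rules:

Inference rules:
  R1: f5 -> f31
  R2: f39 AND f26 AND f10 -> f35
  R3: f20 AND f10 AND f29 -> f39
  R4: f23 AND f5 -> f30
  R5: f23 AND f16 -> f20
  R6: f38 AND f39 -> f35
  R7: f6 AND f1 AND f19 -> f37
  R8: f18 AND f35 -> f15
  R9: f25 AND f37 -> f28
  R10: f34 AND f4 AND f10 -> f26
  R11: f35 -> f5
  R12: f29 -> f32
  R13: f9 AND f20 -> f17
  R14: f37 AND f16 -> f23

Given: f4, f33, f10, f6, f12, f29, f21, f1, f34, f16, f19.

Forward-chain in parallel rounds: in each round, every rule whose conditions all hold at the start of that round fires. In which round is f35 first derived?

5

Round 1 — R7, R10, R12, derive f37, f26, f32.
Round 2 — R14, derive f23.
Round 3 — R5, derive f20.
Round 4 — R3, derive f39.
Round 5 — R2, derive f35.
f35 first appears in round 5.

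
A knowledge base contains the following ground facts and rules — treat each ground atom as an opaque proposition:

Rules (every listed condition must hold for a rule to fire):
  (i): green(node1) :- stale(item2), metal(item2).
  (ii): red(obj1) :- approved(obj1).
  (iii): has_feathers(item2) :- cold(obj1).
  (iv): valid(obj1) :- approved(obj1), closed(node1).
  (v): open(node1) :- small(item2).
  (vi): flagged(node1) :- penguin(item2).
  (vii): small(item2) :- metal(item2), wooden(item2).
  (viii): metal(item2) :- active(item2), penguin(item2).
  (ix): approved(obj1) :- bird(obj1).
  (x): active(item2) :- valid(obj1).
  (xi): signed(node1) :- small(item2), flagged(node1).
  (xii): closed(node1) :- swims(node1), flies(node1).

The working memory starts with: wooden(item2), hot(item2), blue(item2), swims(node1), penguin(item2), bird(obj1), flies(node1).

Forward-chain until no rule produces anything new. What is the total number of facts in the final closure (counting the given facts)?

17

Round 1: (vi) [flagged(node1) :- penguin(item2).]; (ix) [approved(obj1) :- bird(obj1).]; (xii) [closed(node1) :- swims(node1), flies(node1).]. Adds flagged(node1), approved(obj1), closed(node1).
Round 2: (ii) [red(obj1) :- approved(obj1).]; (iv) [valid(obj1) :- approved(obj1), closed(node1).]. Adds red(obj1), valid(obj1).
Round 3: (x) [active(item2) :- valid(obj1).]. Adds active(item2).
Round 4: (viii) [metal(item2) :- active(item2), penguin(item2).]. Adds metal(item2).
Round 5: (vii) [small(item2) :- metal(item2), wooden(item2).]. Adds small(item2).
Round 6: (v) [open(node1) :- small(item2).]; (xi) [signed(node1) :- small(item2), flagged(node1).]. Adds open(node1), signed(node1).
Closure: {active(item2), approved(obj1), bird(obj1), blue(item2), closed(node1), flagged(node1), flies(node1), hot(item2), metal(item2), open(node1), penguin(item2), red(obj1), signed(node1), small(item2), swims(node1), valid(obj1), wooden(item2)} — 17 facts.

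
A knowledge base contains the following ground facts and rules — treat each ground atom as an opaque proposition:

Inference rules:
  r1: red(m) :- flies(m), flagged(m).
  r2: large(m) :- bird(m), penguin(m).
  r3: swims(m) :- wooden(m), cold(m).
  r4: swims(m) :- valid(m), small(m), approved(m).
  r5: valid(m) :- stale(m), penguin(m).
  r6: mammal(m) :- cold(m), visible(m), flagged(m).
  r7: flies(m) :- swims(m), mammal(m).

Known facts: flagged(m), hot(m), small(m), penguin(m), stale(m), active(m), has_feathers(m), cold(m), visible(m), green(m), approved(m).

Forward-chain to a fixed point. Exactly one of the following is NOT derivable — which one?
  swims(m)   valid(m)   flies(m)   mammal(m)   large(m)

large(m)

[1] r5 [valid(m) :- stale(m), penguin(m).]; r6 [mammal(m) :- cold(m), visible(m), flagged(m).]. ⇒ new: valid(m), mammal(m).
[2] r4 [swims(m) :- valid(m), small(m), approved(m).]. ⇒ new: swims(m).
[3] r7 [flies(m) :- swims(m), mammal(m).]. ⇒ new: flies(m).
[4] r1 [red(m) :- flies(m), flagged(m).]. ⇒ new: red(m).
Derived: valid(m) (round 1), swims(m) (round 2), flies(m) (round 3), mammal(m) (round 1). large(m) never appears in any round.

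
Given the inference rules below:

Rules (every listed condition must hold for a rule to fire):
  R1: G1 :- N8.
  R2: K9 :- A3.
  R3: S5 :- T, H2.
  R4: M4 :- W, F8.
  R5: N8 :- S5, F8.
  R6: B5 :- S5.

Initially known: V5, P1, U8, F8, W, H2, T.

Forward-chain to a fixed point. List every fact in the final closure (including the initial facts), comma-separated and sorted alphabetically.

B5, F8, G1, H2, M4, N8, P1, S5, T, U8, V5, W

Round 1: R3 [S5 :- T, H2.]; R4 [M4 :- W, F8.]. Adds S5, M4.
Round 2: R5 [N8 :- S5, F8.]; R6 [B5 :- S5.]. Adds N8, B5.
Round 3: R1 [G1 :- N8.]. Adds G1.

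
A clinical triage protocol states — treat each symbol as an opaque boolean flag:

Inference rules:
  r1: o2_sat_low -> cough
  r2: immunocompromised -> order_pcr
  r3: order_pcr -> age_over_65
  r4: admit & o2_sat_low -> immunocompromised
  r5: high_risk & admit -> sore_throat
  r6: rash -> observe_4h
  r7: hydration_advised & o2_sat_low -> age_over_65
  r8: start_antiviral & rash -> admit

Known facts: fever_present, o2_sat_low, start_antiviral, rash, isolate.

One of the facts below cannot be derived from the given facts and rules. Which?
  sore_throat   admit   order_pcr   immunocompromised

sore_throat

[1] r1 [o2_sat_low -> cough]; r6 [rash -> observe_4h]; r8 [start_antiviral & rash -> admit]. ⇒ new: cough, observe_4h, admit.
[2] r4 [admit & o2_sat_low -> immunocompromised]. ⇒ new: immunocompromised.
[3] r2 [immunocompromised -> order_pcr]. ⇒ new: order_pcr.
[4] r3 [order_pcr -> age_over_65]. ⇒ new: age_over_65.
Derived: order_pcr (round 3), immunocompromised (round 2), admit (round 1). sore_throat never appears in any round.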